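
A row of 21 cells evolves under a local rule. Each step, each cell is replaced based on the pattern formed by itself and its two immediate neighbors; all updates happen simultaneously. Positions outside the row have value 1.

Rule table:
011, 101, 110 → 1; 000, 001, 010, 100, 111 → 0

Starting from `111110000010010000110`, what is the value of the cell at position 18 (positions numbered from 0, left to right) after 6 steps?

step 1: 000010000000000000111
step 2: 000000000000000000100
step 3: 000000000000000000000
step 4: 000000000000000000000  (fixed point — unchanged through step 6)
position 18 holds 0

0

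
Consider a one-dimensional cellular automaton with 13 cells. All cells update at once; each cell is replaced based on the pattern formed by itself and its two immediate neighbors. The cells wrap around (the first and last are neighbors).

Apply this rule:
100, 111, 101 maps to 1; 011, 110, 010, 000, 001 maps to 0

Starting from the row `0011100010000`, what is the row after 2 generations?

0000101000100

0001010001000
0000101000100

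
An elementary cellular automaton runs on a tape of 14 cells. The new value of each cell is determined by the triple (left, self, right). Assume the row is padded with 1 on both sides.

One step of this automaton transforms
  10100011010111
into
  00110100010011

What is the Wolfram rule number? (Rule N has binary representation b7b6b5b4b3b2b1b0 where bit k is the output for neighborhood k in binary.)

150

position 12: 111 → 1  (bit 7 = 1)
position 0: 110 → 0  (bit 6 = 0)
position 1: 101 → 0  (bit 5 = 0)
position 3: 100 → 1  (bit 4 = 1)
position 6: 011 → 0  (bit 3 = 0)
position 2: 010 → 1  (bit 2 = 1)
position 5: 001 → 1  (bit 1 = 1)
position 4: 000 → 0  (bit 0 = 0)
bits b7..b0 = 10010110 = 150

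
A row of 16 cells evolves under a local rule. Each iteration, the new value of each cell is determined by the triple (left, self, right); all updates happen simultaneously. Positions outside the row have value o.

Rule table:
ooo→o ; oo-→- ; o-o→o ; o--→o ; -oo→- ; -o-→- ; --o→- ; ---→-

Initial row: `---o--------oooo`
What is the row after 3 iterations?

o---o--------ooo
-o---o--------oo
o-o---o--------o

o-o---o--------o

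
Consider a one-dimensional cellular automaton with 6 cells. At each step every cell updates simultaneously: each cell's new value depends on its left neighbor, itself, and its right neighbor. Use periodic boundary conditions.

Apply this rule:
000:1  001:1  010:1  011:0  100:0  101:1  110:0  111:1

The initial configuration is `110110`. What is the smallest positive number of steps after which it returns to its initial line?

step 1: 001001
step 2: 011011
step 3: 100100
step 4: 101101
step 5: 010010
step 6: 110110

6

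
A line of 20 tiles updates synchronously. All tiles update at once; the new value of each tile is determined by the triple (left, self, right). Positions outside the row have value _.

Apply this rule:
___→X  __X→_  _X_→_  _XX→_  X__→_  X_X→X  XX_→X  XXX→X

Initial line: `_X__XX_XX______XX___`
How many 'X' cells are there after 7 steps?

_____XX_X_XXXX__X_XX
XXXX__XX_X_XXX___X_X
_XXX___XX_X_XX_X__X_
__XX_X__XX_X_XX_____
X__XX____XX_X_X_XXXX
____X_XX__XX_X_X_XXX
XXX__X_X___XX_X_X_XX
count of X: 11

11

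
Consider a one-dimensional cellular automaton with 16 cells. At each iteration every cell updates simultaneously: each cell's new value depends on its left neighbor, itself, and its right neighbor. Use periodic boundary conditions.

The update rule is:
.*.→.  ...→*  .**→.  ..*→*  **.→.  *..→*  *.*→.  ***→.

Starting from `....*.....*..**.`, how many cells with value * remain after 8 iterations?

2

iteration 1: ****.*****.**..*
iteration 2: .............**.
iteration 3: *************..*
iteration 4: .............**.  (repeats iteration 2; period 2)
iteration 8: .............**.
count of *: 2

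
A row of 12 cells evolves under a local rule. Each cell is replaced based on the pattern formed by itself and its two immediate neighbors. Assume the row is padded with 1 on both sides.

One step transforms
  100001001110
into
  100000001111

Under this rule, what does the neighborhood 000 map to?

At position 2 the neighborhood is 000; the next row has 0 there.

0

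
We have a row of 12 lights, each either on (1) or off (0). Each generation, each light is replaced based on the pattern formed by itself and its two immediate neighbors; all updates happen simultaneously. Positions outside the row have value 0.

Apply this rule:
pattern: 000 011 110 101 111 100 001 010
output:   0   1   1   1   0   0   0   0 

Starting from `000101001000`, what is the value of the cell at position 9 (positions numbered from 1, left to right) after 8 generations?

0

000010000000
000000000000
000000000000  (fixed point — unchanged through generation 8)
position 9 holds 0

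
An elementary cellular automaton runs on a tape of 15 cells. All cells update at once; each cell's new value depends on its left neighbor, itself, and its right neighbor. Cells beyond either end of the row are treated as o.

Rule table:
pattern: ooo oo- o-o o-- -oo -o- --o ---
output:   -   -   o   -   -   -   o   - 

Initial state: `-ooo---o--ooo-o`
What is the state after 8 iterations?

--o---o-o-o-o-o

o-----o--o---o-
-----o--o---o-o
----o--o---o-o-
---o--o---o-o-o
--o--o---o-o-o-
-o--o---o-o-o-o
o--o---o-o-o-o-
--o---o-o-o-o-o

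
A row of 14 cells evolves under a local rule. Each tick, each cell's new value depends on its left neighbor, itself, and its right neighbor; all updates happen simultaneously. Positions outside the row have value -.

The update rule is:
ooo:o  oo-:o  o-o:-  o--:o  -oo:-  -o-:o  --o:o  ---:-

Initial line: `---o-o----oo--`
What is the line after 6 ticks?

tick 1: --oo-oo--o-oo-
tick 2: -o-o--oooo--oo
tick 3: oo-ooo-ooooo-o
tick 4: -o--oo--oooo-o
tick 5: oooo-ooo-ooo-o
tick 6: -ooo--oo--oo-o

-ooo--oo--oo-o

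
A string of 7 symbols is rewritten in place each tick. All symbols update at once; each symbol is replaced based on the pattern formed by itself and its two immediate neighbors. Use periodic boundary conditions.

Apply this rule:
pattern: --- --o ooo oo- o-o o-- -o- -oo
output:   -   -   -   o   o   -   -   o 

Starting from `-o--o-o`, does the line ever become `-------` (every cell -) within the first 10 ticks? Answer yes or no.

yes

o----o-
------o
-------
all cells are - at tick 3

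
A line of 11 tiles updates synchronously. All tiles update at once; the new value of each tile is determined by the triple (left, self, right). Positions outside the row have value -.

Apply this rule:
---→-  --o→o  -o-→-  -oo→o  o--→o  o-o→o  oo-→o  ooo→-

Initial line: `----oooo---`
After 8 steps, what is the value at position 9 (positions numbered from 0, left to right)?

o

---oo--oo--
--oooooooo-
-oo------oo
oooo----ooo
o--oo--oo-o
-ooooooooo-
oo-------oo
ooo-----ooo
position 9 holds o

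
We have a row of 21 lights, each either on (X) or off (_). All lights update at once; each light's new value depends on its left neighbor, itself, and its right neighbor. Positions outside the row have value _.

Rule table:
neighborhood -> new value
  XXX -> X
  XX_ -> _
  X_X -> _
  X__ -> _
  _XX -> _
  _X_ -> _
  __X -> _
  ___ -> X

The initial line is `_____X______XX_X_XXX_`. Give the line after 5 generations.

_XXXXXXXXXX_____XXX__

generation 1: XXXX___XXXX_______X__
generation 2: _XX__X__XX__XXXXX___X
generation 3: _____________XXX__X__
generation 4: XXXXXXXXXXXX__X_____X
generation 5: _XXXXXXXXXX_____XXX__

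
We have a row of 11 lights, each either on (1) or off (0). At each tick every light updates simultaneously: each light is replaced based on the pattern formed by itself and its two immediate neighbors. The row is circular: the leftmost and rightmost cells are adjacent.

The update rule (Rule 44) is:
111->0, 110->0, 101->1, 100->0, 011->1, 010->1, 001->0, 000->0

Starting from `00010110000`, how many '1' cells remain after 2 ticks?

00011100000
00010000000
count of 1: 1

1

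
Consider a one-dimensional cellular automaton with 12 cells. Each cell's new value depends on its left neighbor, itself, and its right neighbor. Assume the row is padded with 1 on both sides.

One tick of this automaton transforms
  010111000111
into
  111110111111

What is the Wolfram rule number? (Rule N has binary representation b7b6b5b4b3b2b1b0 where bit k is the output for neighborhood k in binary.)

191

position 4: 111 → 1  (bit 7 = 1)
position 5: 110 → 0  (bit 6 = 0)
position 0: 101 → 1  (bit 5 = 1)
position 6: 100 → 1  (bit 4 = 1)
position 3: 011 → 1  (bit 3 = 1)
position 1: 010 → 1  (bit 2 = 1)
position 8: 001 → 1  (bit 1 = 1)
position 7: 000 → 1  (bit 0 = 1)
bits b7..b0 = 10111111 = 191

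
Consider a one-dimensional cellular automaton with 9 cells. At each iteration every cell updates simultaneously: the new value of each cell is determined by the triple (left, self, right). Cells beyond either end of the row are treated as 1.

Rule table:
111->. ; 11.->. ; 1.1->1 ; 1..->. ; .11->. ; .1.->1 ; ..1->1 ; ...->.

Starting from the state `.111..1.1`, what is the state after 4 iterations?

..1...111

iteration 1: 1....111.
iteration 2: ....1...1
iteration 3: ...11..1.
iteration 4: ..1...111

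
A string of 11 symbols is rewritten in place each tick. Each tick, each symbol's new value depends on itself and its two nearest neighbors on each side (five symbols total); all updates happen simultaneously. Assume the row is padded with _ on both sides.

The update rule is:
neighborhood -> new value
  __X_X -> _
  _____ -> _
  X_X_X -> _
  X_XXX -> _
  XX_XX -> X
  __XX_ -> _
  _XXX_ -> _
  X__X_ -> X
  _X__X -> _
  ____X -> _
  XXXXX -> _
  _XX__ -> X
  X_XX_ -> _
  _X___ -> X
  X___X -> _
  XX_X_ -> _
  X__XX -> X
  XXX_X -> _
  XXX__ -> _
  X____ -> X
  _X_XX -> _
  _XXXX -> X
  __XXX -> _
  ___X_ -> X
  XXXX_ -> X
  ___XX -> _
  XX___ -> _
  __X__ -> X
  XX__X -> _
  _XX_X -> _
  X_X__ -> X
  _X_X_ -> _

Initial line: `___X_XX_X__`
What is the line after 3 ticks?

__X_____XXX
_XXXX______
__XX__X____

__XX__X____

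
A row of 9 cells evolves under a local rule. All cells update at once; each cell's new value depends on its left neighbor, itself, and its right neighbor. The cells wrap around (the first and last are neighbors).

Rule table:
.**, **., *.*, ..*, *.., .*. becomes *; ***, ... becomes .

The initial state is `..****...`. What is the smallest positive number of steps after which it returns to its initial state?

.**..**..
********.
*......**
**....**.
***..****
..****...

6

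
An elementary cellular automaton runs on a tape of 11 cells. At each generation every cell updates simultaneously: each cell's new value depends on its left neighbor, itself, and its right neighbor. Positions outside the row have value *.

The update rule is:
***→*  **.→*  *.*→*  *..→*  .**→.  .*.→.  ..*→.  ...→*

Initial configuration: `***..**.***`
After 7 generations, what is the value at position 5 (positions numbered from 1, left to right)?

*

****..**.**
*****..**.*
******..**.
*******..**
********..*
*********..
**********.
position 5 holds *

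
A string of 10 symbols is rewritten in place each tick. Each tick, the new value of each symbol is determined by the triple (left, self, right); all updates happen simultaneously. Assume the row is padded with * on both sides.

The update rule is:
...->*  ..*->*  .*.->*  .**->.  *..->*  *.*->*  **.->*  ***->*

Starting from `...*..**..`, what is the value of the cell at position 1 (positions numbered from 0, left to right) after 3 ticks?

*

******.***
*******.**
********.*
position 1 holds *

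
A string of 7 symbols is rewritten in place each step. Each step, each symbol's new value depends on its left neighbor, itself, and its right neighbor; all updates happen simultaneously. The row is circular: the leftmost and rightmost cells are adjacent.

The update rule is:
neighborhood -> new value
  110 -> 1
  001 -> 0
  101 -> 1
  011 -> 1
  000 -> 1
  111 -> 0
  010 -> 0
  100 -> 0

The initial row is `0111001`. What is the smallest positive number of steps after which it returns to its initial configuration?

step 1: 1101000
step 2: 1110010
step 3: 1010001
step 4: 1100101
step 5: 0100011
step 6: 1001011
step 7: 1000110
step 8: 0010111
step 9: 0001101
step 10: 0101110
step 11: 0011010
step 12: 1011100
step 13: 0110100
step 14: 0111001

14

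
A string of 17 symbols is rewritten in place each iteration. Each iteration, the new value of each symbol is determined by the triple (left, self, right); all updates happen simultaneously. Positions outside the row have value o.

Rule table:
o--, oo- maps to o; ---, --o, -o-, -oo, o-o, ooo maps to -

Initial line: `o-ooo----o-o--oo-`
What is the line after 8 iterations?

--oo--oo---oo----

o---oo------o--o-
oo---oo------o---
-oo---oo------o--
--oo---oo------o-
o--oo---oo-------
oo--oo---oo------
-oo--oo---oo-----
--oo--oo---oo----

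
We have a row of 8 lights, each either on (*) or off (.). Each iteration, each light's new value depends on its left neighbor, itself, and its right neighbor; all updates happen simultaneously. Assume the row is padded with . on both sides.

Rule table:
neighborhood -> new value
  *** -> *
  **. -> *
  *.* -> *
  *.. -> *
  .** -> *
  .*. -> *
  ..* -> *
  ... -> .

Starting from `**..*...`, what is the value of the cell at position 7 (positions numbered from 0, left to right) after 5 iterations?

*

******..
*******.
********
********  (fixed point — unchanged through iteration 5)
position 7 holds *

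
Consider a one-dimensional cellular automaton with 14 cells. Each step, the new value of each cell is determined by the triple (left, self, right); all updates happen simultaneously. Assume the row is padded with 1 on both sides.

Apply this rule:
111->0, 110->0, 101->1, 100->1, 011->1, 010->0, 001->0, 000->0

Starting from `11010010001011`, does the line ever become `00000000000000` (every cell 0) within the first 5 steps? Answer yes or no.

step 1: 00101001000110
step 2: 10010100100101
step 3: 01001010010011
step 4: 10100101001010
step 5: 01010010100101
step 5 is 01010010100101, still not uniform 0

no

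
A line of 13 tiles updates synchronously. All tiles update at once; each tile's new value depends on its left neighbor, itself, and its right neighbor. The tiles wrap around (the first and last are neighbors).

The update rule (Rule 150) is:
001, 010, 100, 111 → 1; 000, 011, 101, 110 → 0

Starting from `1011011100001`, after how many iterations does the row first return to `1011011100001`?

0000001010010
0000011011111
1000100001110
1101110010100
0000101110111
1001100100010
1110011110110
0101101100000
1100000010000
0010000111001
1111001010111
1110111010011
1100010011101
1010111101000
1010011001101
0011100110000
0101011001000
1101000111100
0001101011011
1010001000000
1011011100001

21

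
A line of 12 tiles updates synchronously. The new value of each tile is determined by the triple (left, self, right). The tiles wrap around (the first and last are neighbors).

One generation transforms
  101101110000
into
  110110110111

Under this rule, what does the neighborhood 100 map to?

0

At position 8 the neighborhood is 100; the next row has 0 there.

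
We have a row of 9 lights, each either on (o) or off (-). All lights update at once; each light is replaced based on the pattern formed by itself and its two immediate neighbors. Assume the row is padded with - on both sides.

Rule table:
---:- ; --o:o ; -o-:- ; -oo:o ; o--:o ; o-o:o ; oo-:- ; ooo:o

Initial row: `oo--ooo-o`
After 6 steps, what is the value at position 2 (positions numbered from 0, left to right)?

step 1: o-oooo-o-
step 2: -oooo-o-o
step 3: oooo-o-o-
step 4: ooo-o-o-o
step 5: oo-o-o-o-
step 6: o-o-o-o-o
position 2 holds o

o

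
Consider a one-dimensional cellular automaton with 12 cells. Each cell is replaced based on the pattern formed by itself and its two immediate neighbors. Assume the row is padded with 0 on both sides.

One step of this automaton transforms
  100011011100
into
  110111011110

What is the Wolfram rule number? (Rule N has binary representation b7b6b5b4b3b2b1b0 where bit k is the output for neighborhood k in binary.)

222

position 8: 111 → 1  (bit 7 = 1)
position 5: 110 → 1  (bit 6 = 1)
position 6: 101 → 0  (bit 5 = 0)
position 1: 100 → 1  (bit 4 = 1)
position 4: 011 → 1  (bit 3 = 1)
position 0: 010 → 1  (bit 2 = 1)
position 3: 001 → 1  (bit 1 = 1)
position 2: 000 → 0  (bit 0 = 0)
bits b7..b0 = 11011110 = 222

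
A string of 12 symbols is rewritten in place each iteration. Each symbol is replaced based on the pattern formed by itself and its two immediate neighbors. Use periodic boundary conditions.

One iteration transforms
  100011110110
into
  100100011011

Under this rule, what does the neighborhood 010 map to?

At position 0 the neighborhood is 010; the next row has 1 there.

1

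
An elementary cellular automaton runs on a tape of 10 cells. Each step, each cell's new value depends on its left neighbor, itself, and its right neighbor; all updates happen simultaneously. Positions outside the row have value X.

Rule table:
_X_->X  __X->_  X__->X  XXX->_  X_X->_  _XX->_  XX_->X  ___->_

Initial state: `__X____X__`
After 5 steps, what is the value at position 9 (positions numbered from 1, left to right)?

X

X_XX___XX_
X__XX___X_
XX__XX__X_
_XX__XX_X_
__XX__X_X_
position 9 holds X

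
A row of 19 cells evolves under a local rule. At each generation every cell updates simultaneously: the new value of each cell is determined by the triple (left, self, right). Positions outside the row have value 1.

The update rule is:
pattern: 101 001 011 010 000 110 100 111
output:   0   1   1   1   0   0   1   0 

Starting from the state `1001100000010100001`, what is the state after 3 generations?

0111010000110110011
0100011001100101110
0110110111011101000

0110110111011101000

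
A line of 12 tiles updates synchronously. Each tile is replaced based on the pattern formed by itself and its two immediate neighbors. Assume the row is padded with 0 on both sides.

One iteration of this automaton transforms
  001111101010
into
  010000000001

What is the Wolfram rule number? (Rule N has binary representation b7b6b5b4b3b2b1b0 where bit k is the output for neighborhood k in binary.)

18

position 3: 111 → 0  (bit 7 = 0)
position 6: 110 → 0  (bit 6 = 0)
position 7: 101 → 0  (bit 5 = 0)
position 11: 100 → 1  (bit 4 = 1)
position 2: 011 → 0  (bit 3 = 0)
position 8: 010 → 0  (bit 2 = 0)
position 1: 001 → 1  (bit 1 = 1)
position 0: 000 → 0  (bit 0 = 0)
bits b7..b0 = 00010010 = 18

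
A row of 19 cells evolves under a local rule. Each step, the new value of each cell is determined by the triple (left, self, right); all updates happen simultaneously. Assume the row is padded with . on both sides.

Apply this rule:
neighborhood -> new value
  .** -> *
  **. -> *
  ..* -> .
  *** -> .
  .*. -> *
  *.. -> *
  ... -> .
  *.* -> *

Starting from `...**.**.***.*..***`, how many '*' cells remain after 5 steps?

step 1: ...*******.****.*.*
step 2: ...*.....***..*****
step 3: ...**....*.**.*...*
step 4: ...***...*******..*
step 5: ...*.**..*.....**.*
count of *: 7

7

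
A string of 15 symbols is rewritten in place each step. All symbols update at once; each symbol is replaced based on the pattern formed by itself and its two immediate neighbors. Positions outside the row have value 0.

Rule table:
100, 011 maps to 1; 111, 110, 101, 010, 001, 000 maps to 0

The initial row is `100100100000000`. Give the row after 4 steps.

010010010000000
001001001000000
000100100100000
000010010010000

000010010010000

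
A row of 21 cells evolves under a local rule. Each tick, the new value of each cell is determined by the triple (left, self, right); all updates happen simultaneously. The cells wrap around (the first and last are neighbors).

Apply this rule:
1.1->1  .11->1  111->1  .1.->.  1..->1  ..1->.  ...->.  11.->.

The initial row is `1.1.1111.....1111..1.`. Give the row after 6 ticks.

11.1.1.1.1.1.1..1.1.1

tick 1: .1.1111.1....111.1..1
tick 2: 1.1111.1.1...11.1.1..
tick 3: .1111.1.1.1..1.1.1.1.
tick 4: .111.1.1.1.1..1.1.1.1
tick 5: 111.1.1.1.1.1..1.1.1.
tick 6: 11.1.1.1.1.1.1..1.1.1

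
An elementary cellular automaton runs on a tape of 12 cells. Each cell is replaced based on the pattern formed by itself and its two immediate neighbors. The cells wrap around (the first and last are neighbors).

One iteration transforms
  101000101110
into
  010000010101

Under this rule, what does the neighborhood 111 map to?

At position 9 the neighborhood is 111; the next row has 1 there.

1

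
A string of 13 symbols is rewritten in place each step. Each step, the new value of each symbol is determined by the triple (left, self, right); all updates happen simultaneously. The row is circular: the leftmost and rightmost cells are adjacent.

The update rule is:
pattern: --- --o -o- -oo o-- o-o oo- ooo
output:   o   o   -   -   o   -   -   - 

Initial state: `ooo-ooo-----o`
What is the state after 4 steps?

ooooooo-----o

step 1: -------ooooo-
step 2: ooooooo-----o
step 3: -------ooooo-  (repeats step 1; period 2)
step 4: ooooooo-----o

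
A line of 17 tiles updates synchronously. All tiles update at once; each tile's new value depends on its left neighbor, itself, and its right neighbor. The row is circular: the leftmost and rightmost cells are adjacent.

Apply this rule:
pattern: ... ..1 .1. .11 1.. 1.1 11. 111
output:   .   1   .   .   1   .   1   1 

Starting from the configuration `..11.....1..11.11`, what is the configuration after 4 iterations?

1.11..11.....1..1

11.11...1.11.1..1
11..11.1...1..11.
.111.1..1.1.11.1.
1.11..11.....1..1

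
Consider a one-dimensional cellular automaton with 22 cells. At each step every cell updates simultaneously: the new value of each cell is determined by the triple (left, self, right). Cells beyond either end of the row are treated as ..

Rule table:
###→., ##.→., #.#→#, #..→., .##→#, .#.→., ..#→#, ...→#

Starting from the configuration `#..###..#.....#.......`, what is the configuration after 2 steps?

..##...#..####..######
###..##..##....##.....

###..##..##....##.....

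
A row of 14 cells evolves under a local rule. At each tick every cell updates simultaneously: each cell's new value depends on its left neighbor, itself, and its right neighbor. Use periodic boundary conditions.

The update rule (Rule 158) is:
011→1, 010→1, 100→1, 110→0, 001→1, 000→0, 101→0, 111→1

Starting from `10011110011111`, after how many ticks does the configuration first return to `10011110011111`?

01111101111111
01111001111110
11110111111101
11100111111001
11011111110111
10011111100111
01111111011111
01111110011110
11111101111101
11111001111001
11110111110111
11100111100111
11011111011111
10011110011111

14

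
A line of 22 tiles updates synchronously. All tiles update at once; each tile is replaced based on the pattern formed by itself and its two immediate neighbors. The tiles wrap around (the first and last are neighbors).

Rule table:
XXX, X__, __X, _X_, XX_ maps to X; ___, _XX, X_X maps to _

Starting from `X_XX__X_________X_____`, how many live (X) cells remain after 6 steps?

X__XXXXX_______XXX___X
XXX_XXXXX_____X_XXX_X_
_XX__XXXXX___XX__XX_X_
X_XXX_XXXXX_X_XXX_X_XX
X__XX__XXXX_X__XX_X__X
XXX_XXX_XXX_XXX_X_XXX_
count of X: 16

16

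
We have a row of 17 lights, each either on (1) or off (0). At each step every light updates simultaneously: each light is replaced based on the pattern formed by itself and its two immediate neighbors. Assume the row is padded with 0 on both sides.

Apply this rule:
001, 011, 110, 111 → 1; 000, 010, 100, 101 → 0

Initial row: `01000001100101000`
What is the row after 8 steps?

11111111100000000

step 1: 10000011101000000
step 2: 00000111100000000
step 3: 00001111100000000
step 4: 00011111100000000
step 5: 00111111100000000
step 6: 01111111100000000
step 7: 11111111100000000
step 8: 11111111100000000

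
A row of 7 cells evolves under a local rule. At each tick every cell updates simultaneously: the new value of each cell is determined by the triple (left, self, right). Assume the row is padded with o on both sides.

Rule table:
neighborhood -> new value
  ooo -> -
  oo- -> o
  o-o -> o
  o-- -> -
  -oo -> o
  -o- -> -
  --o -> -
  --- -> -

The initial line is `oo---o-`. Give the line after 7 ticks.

o-----o

-o----o
o-----o
o-----o  (fixed point — unchanged through tick 7)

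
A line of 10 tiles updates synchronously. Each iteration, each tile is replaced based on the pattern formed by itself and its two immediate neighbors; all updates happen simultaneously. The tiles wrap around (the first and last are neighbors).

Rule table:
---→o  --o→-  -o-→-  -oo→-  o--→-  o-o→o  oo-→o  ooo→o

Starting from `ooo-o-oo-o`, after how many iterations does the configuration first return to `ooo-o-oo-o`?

oooo-o-oo-
-oooo-o-oo
o-oooo-o-o
oo-oooo-o-
-oo-oooo-o
o-oo-oooo-
-o-oo-oooo
o-o-oo-ooo
oo-o-oo-oo
ooo-o-oo-o

10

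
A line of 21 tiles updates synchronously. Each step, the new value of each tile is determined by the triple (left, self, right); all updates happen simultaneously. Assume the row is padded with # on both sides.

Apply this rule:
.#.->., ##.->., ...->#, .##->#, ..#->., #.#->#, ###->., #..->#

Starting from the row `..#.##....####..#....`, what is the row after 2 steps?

.#.#.##..#.##..#.#..#

#..##.###.#...#..###.
.#.#.##..#.##..#.#..#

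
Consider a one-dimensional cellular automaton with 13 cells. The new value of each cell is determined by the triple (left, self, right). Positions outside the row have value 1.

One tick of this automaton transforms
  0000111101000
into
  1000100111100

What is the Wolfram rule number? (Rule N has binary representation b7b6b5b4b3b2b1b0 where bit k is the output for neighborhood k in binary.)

position 5: 111 → 0  (bit 7 = 0)
position 7: 110 → 1  (bit 6 = 1)
position 8: 101 → 1  (bit 5 = 1)
position 0: 100 → 1  (bit 4 = 1)
position 4: 011 → 1  (bit 3 = 1)
position 9: 010 → 1  (bit 2 = 1)
position 3: 001 → 0  (bit 1 = 0)
position 1: 000 → 0  (bit 0 = 0)
bits b7..b0 = 01111100 = 124

124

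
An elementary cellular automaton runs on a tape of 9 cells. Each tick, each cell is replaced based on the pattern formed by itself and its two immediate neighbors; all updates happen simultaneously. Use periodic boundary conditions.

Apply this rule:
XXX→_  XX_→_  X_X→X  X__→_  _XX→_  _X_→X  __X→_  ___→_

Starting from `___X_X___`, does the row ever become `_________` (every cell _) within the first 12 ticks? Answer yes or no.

yes

tick 1: ___XXX___
tick 2: _________
all cells are _ at tick 2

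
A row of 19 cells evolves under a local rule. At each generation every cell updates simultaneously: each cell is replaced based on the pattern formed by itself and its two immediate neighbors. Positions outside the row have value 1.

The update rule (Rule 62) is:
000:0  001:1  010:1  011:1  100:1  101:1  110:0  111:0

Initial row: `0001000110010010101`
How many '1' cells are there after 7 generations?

12

1011101101111111111
0110011011000000000
1101110110100000001
0011001101110000011
1110111011001000110
0001100110111101101
1011011101100011011
count of 1: 12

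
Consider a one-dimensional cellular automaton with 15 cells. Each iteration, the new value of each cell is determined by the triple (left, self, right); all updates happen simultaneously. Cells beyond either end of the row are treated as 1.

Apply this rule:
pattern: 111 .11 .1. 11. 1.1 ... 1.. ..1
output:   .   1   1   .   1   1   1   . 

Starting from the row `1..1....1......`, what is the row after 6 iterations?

11.1...11.1.111

.1.1111.111111.
1111...11.....1
....11.1.1111.1
111.1.1111...11
...1111...11.1.
11.1...11.1.111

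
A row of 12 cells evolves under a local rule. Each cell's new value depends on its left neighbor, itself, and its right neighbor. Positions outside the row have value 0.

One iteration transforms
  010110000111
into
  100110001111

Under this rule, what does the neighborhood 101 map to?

0

At position 2 the neighborhood is 101; the next row has 0 there.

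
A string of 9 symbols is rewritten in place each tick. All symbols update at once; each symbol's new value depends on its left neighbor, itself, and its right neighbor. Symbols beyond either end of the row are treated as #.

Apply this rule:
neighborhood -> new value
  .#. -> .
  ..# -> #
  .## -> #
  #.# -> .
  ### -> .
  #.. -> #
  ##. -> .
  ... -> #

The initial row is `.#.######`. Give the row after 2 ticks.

...#.....
###.#####

###.#####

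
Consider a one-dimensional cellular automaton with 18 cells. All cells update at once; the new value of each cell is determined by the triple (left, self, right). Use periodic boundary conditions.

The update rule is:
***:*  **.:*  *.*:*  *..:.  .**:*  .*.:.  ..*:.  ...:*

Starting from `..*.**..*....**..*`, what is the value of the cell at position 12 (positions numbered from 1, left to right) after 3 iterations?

*

...***....**.**...
**.***.**.*****.**
******************
position 12 holds *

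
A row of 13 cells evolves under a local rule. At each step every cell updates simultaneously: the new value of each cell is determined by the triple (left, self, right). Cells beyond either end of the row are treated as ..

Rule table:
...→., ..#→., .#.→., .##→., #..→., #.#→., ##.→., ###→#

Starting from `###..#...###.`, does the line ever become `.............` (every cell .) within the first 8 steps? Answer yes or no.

.#........#..
.............
all cells are . at step 2

yes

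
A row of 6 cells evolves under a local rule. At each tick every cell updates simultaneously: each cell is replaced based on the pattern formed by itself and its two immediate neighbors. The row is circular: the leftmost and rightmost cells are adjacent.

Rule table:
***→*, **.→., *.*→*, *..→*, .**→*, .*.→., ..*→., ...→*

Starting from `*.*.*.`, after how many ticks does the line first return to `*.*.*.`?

.*.*.*
*.*.*.

2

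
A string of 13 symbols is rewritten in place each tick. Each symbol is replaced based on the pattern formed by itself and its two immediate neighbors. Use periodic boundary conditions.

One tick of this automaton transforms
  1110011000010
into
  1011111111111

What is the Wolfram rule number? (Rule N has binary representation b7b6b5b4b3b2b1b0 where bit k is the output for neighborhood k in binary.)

position 1: 111 → 0  (bit 7 = 0)
position 2: 110 → 1  (bit 6 = 1)
position 12: 101 → 1  (bit 5 = 1)
position 3: 100 → 1  (bit 4 = 1)
position 0: 011 → 1  (bit 3 = 1)
position 11: 010 → 1  (bit 2 = 1)
position 4: 001 → 1  (bit 1 = 1)
position 8: 000 → 1  (bit 0 = 1)
bits b7..b0 = 01111111 = 127

127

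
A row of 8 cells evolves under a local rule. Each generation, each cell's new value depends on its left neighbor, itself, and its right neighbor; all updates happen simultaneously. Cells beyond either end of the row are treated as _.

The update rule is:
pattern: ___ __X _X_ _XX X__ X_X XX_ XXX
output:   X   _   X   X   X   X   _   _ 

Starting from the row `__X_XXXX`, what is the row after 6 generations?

X_XXX___
XXX__XXX
X__X_X__
XX_XXXXX
X_XX____
XXX_XXXX

XXX_XXXX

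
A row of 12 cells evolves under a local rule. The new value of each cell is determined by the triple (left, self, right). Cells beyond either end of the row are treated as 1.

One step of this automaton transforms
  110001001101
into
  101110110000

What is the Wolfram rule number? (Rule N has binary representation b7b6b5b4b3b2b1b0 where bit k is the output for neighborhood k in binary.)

position 0: 111 → 1  (bit 7 = 1)
position 1: 110 → 0  (bit 6 = 0)
position 10: 101 → 0  (bit 5 = 0)
position 2: 100 → 1  (bit 4 = 1)
position 8: 011 → 0  (bit 3 = 0)
position 5: 010 → 0  (bit 2 = 0)
position 4: 001 → 1  (bit 1 = 1)
position 3: 000 → 1  (bit 0 = 1)
bits b7..b0 = 10010011 = 147

147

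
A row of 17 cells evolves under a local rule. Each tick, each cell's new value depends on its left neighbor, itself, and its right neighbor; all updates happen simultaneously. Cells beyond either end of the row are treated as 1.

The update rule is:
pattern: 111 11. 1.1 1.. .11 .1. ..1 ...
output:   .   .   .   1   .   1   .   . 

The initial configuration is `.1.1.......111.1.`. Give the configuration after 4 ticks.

.1.11..........1.
.1...1.........1.
.11..11........1.
...1...1.......1.

...1...1.......1.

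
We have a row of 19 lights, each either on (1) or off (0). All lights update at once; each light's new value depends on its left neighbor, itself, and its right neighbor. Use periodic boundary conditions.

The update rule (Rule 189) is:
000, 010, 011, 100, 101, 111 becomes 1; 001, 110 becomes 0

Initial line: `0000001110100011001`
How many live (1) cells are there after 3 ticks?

tick 1: 1111101101111010101
tick 2: 1111011011110111111
tick 3: 1110110111101111111
count of 1: 16

16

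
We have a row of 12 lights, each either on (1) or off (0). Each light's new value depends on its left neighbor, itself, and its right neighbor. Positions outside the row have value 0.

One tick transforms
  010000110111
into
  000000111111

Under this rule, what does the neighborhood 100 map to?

At position 2 the neighborhood is 100; the next row has 0 there.

0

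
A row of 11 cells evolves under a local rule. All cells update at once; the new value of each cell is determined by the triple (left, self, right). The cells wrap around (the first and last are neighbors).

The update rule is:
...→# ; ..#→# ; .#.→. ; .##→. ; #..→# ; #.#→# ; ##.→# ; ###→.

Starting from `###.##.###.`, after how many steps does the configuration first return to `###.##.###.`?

22

..##.##..##
##.##.###.#
.##.##..##.
#.##.###.##
##.##..##..
.##.###.###
#.##..##..#
##.###.###.
.##..##..##
#.###.###.#
##..##..##.
.###.###.##
#..##..##.#
###.###.##.
..##..##.##
##.###.##.#
.##..##.##.
#.###.##.##
##..##.##..
.###.##.###
#..##.##..#
###.##.###.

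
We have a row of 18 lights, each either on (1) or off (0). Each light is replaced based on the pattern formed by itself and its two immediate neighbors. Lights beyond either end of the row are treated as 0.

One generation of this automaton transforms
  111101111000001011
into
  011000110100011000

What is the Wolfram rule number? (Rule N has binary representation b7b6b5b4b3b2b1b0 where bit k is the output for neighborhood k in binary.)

150

position 1: 111 → 1  (bit 7 = 1)
position 3: 110 → 0  (bit 6 = 0)
position 4: 101 → 0  (bit 5 = 0)
position 9: 100 → 1  (bit 4 = 1)
position 0: 011 → 0  (bit 3 = 0)
position 14: 010 → 1  (bit 2 = 1)
position 13: 001 → 1  (bit 1 = 1)
position 10: 000 → 0  (bit 0 = 0)
bits b7..b0 = 10010110 = 150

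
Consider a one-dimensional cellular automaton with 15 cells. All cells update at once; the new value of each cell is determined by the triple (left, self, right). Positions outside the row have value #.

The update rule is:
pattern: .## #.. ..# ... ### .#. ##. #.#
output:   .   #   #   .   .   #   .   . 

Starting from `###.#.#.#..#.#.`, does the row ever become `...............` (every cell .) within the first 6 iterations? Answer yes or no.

iteration 1: ....#.#.####.#.
iteration 2: #..##.#......#.
iteration 3: .##...##....##.
iteration 4: ...#.#..#..#...
iteration 5: #.##.########.#
iteration 6: ...............
all cells are . at iteration 6

yes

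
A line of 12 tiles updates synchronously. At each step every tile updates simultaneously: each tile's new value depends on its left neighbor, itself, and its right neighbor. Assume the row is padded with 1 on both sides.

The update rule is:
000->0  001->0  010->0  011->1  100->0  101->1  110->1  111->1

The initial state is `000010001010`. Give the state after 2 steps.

000000000101
000000000011

000000000011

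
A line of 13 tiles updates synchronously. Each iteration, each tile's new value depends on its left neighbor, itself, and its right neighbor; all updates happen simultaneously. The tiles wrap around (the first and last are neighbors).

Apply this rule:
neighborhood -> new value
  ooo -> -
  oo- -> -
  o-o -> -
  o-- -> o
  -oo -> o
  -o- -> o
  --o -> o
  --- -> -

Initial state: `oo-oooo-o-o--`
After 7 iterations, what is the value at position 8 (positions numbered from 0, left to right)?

iteration 1: o--o----o-ooo
iteration 2: -oooo--oo-o--
iteration 3: oo---ooo--oo-
iteration 4: o-o-oo--ooo--
iteration 5: o-o-o-ooo--oo
iteration 6: --o-o-o--ooo-
iteration 7: -oo-o-oooo--o
position 8 holds o

o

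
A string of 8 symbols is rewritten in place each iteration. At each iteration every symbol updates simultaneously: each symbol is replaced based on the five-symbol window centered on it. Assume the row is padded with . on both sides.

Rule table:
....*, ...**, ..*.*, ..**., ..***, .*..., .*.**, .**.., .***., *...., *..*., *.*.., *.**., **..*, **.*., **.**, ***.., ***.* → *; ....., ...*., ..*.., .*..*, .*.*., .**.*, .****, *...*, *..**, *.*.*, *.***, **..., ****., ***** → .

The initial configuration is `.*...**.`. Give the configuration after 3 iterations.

***.***.

..*.***.
*.**.**.
***.***.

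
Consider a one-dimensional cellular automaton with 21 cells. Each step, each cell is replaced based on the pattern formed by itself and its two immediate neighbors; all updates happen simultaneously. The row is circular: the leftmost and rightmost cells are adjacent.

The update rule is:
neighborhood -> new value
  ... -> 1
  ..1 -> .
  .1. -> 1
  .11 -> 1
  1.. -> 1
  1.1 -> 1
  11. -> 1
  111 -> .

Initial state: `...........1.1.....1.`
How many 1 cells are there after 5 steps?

13

1111111111.1111111.11
.........111.....111.
11111111.1.11111.1.11
.......11111...11111.
111111.1...111.1...11
count of 1: 13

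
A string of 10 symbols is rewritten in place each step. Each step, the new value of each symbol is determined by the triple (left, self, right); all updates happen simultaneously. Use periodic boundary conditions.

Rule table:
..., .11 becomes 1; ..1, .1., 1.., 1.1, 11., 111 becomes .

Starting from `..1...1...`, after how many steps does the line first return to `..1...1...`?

15

step 1: 1...1...11
step 2: ..1...1.1.
step 3: 1...1.....
step 4: ..1...111.
step 5: 1...1.1...
step 6: ..1.....1.
step 7: 1...111...
step 8: ..1.1...1.
step 9: 1.....1...
step 10: ..111...1.
step 11: 1.1...1...
step 12: ....1...1.
step 13: 111...1...
step 14: 1...1...1.
step 15: ..1...1...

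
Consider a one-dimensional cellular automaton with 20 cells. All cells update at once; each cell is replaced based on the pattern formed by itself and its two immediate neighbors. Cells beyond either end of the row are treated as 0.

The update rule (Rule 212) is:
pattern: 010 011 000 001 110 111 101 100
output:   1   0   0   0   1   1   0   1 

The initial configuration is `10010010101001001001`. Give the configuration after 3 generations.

01101010110110110101

11011010101101101101
01001010100100100101
01101010110110110101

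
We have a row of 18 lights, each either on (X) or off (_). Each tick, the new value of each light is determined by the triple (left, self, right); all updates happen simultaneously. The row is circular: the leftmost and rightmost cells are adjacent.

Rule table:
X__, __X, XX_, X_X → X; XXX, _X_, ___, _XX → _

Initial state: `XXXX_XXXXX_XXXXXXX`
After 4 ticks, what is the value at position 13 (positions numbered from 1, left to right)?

X

___XX____XX_______
__X_XX__X_XX______
_X_X_XXX_X_XX_____
X_X_X__XX_X_XX____
position 13 holds X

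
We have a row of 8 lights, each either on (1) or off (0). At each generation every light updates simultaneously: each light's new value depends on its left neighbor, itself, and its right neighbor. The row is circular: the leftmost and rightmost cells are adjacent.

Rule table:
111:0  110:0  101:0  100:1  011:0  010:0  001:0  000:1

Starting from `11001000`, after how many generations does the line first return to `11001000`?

00100110
10010001
01001100
00100011
10011000
01000110
00110001
10001100
01100010
00011001
11000100
00110010
10001001
01100100
00010011
11001000

16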